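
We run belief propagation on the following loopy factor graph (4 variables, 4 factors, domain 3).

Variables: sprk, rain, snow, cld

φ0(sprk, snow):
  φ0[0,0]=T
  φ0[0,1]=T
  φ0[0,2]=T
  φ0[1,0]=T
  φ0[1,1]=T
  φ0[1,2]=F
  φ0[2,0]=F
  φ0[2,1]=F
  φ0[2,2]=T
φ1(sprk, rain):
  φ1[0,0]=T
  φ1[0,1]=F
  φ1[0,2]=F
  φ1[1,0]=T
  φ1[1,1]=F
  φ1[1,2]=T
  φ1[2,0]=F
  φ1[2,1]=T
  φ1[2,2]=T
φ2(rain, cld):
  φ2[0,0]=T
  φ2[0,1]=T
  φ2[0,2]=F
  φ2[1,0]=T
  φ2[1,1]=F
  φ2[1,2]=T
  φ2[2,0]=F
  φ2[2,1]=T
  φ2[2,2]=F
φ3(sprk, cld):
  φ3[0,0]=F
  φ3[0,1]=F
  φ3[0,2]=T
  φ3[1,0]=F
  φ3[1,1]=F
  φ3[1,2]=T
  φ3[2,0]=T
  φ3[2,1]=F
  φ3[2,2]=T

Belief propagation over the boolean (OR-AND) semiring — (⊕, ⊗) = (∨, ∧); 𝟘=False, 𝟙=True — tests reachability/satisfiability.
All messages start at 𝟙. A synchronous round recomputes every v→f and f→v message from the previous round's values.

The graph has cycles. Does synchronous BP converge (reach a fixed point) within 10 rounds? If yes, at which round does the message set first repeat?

CONVERGED at round 5

init: all messages = 𝟙 over 3 values
r1 m[φ0→sprk] = [T, T, T]
r1 m[φ0→snow] = [T, T, T]
r1 m[φ1→sprk] = [T, T, T]
r1 m[φ1→rain] = [T, T, T]
r1 m[φ2→rain] = [T, T, T]
r1 m[φ2→cld] = [T, T, T]
r1 m[φ3→sprk] = [T, T, T]
r1 m[φ3→cld] = [T, F, T]
r1 m[sprk→φ0] = [T, T, T]
r1 m[sprk→φ1] = [T, T, T]
r1 m[sprk→φ3] = [T, T, T]
r1 m[rain→φ1] = [T, T, T]
r1 m[rain→φ2] = [T, T, T]
r1 m[snow→φ0] = [T, T, T]
r1 m[cld→φ2] = [T, T, T]
r1 m[cld→φ3] = [T, T, T]
r2 m[φ0→sprk] = [T, T, T]
r2 m[φ0→snow] = [T, T, T]
r2 m[φ1→sprk] = [T, T, T]
r2 m[φ1→rain] = [T, T, T]
r2 m[φ2→rain] = [T, T, T]
r2 m[φ2→cld] = [T, T, T]
r2 m[φ3→sprk] = [T, T, T]
r2 m[φ3→cld] = [T, F, T]
r2 m[sprk→φ0] = [T, T, T]
r2 m[sprk→φ1] = [T, T, T]
r2 m[sprk→φ3] = [T, T, T]
r2 m[rain→φ1] = [T, T, T]
r2 m[rain→φ2] = [T, T, T]
r2 m[snow→φ0] = [T, T, T]
r2 m[cld→φ2] = [T, F, T]
r2 m[cld→φ3] = [T, T, T]
r3 m[φ0→sprk] = [T, T, T]
r3 m[φ0→snow] = [T, T, T]
r3 m[φ1→sprk] = [T, T, T]
r3 m[φ1→rain] = [T, T, T]
r3 m[φ2→rain] = [T, T, F]
r3 m[φ2→cld] = [T, T, T]
r3 m[φ3→sprk] = [T, T, T]
r3 m[φ3→cld] = [T, F, T]
r3 m[sprk→φ0] = [T, T, T]
r3 m[sprk→φ1] = [T, T, T]
r3 m[sprk→φ3] = [T, T, T]
r3 m[rain→φ1] = [T, T, T]
r3 m[rain→φ2] = [T, T, T]
r3 m[snow→φ0] = [T, T, T]
r3 m[cld→φ2] = [T, F, T]
r3 m[cld→φ3] = [T, T, T]
r4 m[φ0→sprk] = [T, T, T]
r4 m[φ0→snow] = [T, T, T]
r4 m[φ1→sprk] = [T, T, T]
r4 m[φ1→rain] = [T, T, T]
r4 m[φ2→rain] = [T, T, F]
r4 m[φ2→cld] = [T, T, T]
r4 m[φ3→sprk] = [T, T, T]
r4 m[φ3→cld] = [T, F, T]
r4 m[sprk→φ0] = [T, T, T]
r4 m[sprk→φ1] = [T, T, T]
r4 m[sprk→φ3] = [T, T, T]
r4 m[rain→φ1] = [T, T, F]
r4 m[rain→φ2] = [T, T, T]
r4 m[snow→φ0] = [T, T, T]
r4 m[cld→φ2] = [T, F, T]
r4 m[cld→φ3] = [T, T, T]
r5 m[φ0→sprk] = [T, T, T]
r5 m[φ0→snow] = [T, T, T]
r5 m[φ1→sprk] = [T, T, T]
r5 m[φ1→rain] = [T, T, T]
r5 m[φ2→rain] = [T, T, F]
r5 m[φ2→cld] = [T, T, T]
r5 m[φ3→sprk] = [T, T, T]
r5 m[φ3→cld] = [T, F, T]
r5 m[sprk→φ0] = [T, T, T]
r5 m[sprk→φ1] = [T, T, T]
r5 m[sprk→φ3] = [T, T, T]
r5 m[rain→φ1] = [T, T, F]
r5 m[rain→φ2] = [T, T, T]
r5 m[snow→φ0] = [T, T, T]
r5 m[cld→φ2] = [T, F, T]
r5 m[cld→φ3] = [T, T, T]
fixed point reached at round 5
messages reach a fixed point at round 5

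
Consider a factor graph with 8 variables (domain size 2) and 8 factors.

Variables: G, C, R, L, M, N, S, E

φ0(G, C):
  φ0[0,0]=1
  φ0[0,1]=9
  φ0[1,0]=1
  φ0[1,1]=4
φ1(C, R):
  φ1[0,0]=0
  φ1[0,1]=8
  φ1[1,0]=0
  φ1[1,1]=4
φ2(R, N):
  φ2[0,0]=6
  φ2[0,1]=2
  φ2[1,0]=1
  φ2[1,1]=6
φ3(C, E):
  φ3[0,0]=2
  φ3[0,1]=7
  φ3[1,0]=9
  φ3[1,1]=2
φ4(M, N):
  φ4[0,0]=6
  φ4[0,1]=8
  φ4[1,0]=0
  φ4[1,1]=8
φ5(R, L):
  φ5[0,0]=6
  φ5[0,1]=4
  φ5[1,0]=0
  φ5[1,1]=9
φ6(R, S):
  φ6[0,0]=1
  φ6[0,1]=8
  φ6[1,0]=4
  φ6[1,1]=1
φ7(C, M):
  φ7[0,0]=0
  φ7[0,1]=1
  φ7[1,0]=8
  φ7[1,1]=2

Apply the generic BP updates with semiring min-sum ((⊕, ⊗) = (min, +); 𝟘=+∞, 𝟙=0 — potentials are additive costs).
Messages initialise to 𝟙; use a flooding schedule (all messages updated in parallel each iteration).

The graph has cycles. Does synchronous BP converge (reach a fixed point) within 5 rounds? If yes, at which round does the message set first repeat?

NOT CONVERGED within 5 rounds

init: all messages = 𝟙 over 2 values
r1 m[φ0→G] = [1, 1]
r1 m[φ0→C] = [1, 4]
r1 m[φ1→C] = [0, 0]
r1 m[φ1→R] = [0, 4]
r1 m[φ2→R] = [2, 1]
r1 m[φ2→N] = [1, 2]
r1 m[φ3→C] = [2, 2]
r1 m[φ3→E] = [2, 2]
r1 m[φ4→M] = [6, 0]
r1 m[φ4→N] = [0, 8]
r1 m[φ5→R] = [4, 0]
r1 m[φ5→L] = [0, 4]
r1 m[φ6→R] = [1, 1]
r1 m[φ6→S] = [1, 1]
r1 m[φ7→C] = [0, 2]
r1 m[φ7→M] = [0, 1]
r1 m[G→φ0] = [0, 0]
r1 m[C→φ0] = [0, 0]
r1 m[C→φ1] = [0, 0]
r1 m[C→φ3] = [0, 0]
r1 m[C→φ7] = [0, 0]
r1 m[R→φ1] = [0, 0]
r1 m[R→φ2] = [0, 0]
r1 m[R→φ5] = [0, 0]
r1 m[R→φ6] = [0, 0]
r1 m[L→φ5] = [0, 0]
r1 m[M→φ4] = [0, 0]
r1 m[M→φ7] = [0, 0]
r1 m[N→φ2] = [0, 0]
r1 m[N→φ4] = [0, 0]
r1 m[S→φ6] = [0, 0]
r1 m[E→φ3] = [0, 0]
r2 m[φ0→G] = [1, 1]
r2 m[φ0→C] = [1, 4]
r2 m[φ1→C] = [0, 0]
r2 m[φ1→R] = [0, 4]
r2 m[φ2→R] = [2, 1]
r2 m[φ2→N] = [1, 2]
r2 m[φ3→C] = [2, 2]
r2 m[φ3→E] = [2, 2]
r2 m[φ4→M] = [6, 0]
r2 m[φ4→N] = [0, 8]
r2 m[φ5→R] = [4, 0]
r2 m[φ5→L] = [0, 4]
r2 m[φ6→R] = [1, 1]
r2 m[φ6→S] = [1, 1]
r2 m[φ7→C] = [0, 2]
r2 m[φ7→M] = [0, 1]
r2 m[G→φ0] = [0, 0]
r2 m[C→φ0] = [2, 4]
r2 m[C→φ1] = [3, 8]
r2 m[C→φ3] = [1, 6]
r2 m[C→φ7] = [3, 6]
r2 m[R→φ1] = [7, 2]
r2 m[R→φ2] = [5, 5]
r2 m[R→φ5] = [3, 6]
r2 m[R→φ6] = [6, 5]
r2 m[L→φ5] = [0, 0]
r2 m[M→φ4] = [0, 1]
r2 m[M→φ7] = [6, 0]
r2 m[N→φ2] = [0, 8]
r2 m[N→φ4] = [1, 2]
r2 m[S→φ6] = [0, 0]
r2 m[E→φ3] = [0, 0]
r3 m[φ0→G] = [3, 3]
r3 m[φ0→C] = [1, 4]
r3 m[φ1→C] = [7, 6]
r3 m[φ1→R] = [3, 11]
r3 m[φ2→R] = [6, 1]
r3 m[φ2→N] = [6, 7]
r3 m[φ3→C] = [2, 2]
r3 m[φ3→E] = [3, 8]
r3 m[φ4→M] = [7, 1]
r3 m[φ4→N] = [1, 8]
r3 m[φ5→R] = [4, 0]
r3 m[φ5→L] = [6, 7]
r3 m[φ6→R] = [1, 1]
r3 m[φ6→S] = [7, 6]
r3 m[φ7→C] = [1, 2]
r3 m[φ7→M] = [3, 4]
r3 m[G→φ0] = [0, 0]
r3 m[C→φ0] = [2, 4]
r3 m[C→φ1] = [3, 8]
r3 m[C→φ3] = [1, 6]
r3 m[C→φ7] = [3, 6]
r3 m[R→φ1] = [7, 2]
r3 m[R→φ2] = [5, 5]
r3 m[R→φ5] = [3, 6]
r3 m[R→φ6] = [6, 5]
r3 m[L→φ5] = [0, 0]
r3 m[M→φ4] = [0, 1]
r3 m[M→φ7] = [6, 0]
r3 m[N→φ2] = [0, 8]
r3 m[N→φ4] = [1, 2]
r3 m[S→φ6] = [0, 0]
r3 m[E→φ3] = [0, 0]
r4 m[φ0→G] = [3, 3]
r4 m[φ0→C] = [1, 4]
r4 m[φ1→C] = [7, 6]
r4 m[φ1→R] = [3, 11]
r4 m[φ2→R] = [6, 1]
r4 m[φ2→N] = [6, 7]
r4 m[φ3→C] = [2, 2]
r4 m[φ3→E] = [3, 8]
r4 m[φ4→M] = [7, 1]
r4 m[φ4→N] = [1, 8]
r4 m[φ5→R] = [4, 0]
r4 m[φ5→L] = [6, 7]
r4 m[φ6→R] = [1, 1]
r4 m[φ6→S] = [7, 6]
r4 m[φ7→C] = [1, 2]
r4 m[φ7→M] = [3, 4]
r4 m[G→φ0] = [0, 0]
r4 m[C→φ0] = [10, 10]
r4 m[C→φ1] = [4, 8]
r4 m[C→φ3] = [9, 12]
r4 m[C→φ7] = [10, 12]
r4 m[R→φ1] = [11, 2]
r4 m[R→φ2] = [8, 12]
r4 m[R→φ5] = [10, 13]
r4 m[R→φ6] = [13, 12]
r4 m[L→φ5] = [0, 0]
r4 m[M→φ4] = [3, 4]
r4 m[M→φ7] = [7, 1]
r4 m[N→φ2] = [1, 8]
r4 m[N→φ4] = [6, 7]
r4 m[S→φ6] = [0, 0]
r4 m[E→φ3] = [0, 0]
r5 m[φ0→G] = [11, 11]
r5 m[φ0→C] = [1, 4]
r5 m[φ1→C] = [10, 6]
r5 m[φ1→R] = [4, 12]
r5 m[φ2→R] = [7, 2]
r5 m[φ2→N] = [13, 10]
r5 m[φ3→C] = [2, 2]
r5 m[φ3→E] = [11, 14]
r5 m[φ4→M] = [12, 6]
r5 m[φ4→N] = [4, 11]
r5 m[φ5→R] = [4, 0]
r5 m[φ5→L] = [13, 14]
r5 m[φ6→R] = [1, 1]
r5 m[φ6→S] = [14, 13]
r5 m[φ7→C] = [2, 3]
r5 m[φ7→M] = [10, 11]
r5 m[G→φ0] = [0, 0]
r5 m[C→φ0] = [10, 10]
r5 m[C→φ1] = [4, 8]
r5 m[C→φ3] = [9, 12]
r5 m[C→φ7] = [10, 12]
r5 m[R→φ1] = [11, 2]
r5 m[R→φ2] = [8, 12]
r5 m[R→φ5] = [10, 13]
r5 m[R→φ6] = [13, 12]
r5 m[L→φ5] = [0, 0]
r5 m[M→φ4] = [3, 4]
r5 m[M→φ7] = [7, 1]
r5 m[N→φ2] = [1, 8]
r5 m[N→φ4] = [6, 7]
r5 m[S→φ6] = [0, 0]
r5 m[E→φ3] = [0, 0]
no fixed point within 5 rounds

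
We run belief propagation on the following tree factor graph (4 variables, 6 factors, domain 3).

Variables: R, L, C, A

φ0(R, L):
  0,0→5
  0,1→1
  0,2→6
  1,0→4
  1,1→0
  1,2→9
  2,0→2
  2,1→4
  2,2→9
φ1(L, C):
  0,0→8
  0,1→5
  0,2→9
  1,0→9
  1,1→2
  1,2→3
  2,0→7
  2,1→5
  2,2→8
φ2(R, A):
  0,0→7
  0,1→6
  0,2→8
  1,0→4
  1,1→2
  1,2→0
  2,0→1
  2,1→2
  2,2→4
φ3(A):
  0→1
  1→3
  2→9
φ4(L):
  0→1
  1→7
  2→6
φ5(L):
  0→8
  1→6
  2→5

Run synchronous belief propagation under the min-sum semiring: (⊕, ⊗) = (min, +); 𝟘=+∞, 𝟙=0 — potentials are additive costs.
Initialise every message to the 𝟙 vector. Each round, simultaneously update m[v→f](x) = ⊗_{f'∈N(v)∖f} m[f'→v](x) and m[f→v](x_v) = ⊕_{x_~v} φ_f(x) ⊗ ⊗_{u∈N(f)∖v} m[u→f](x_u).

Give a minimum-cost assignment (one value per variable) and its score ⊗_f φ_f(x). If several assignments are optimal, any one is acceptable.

init: all messages = 𝟙 over 3 values
r1 m[φ0→R] = [1, 0, 2]
r1 m[φ0→L] = [2, 0, 6]
r1 m[φ1→L] = [5, 2, 5]
r1 m[φ1→C] = [7, 2, 3]
r1 m[φ2→R] = [6, 0, 1]
r1 m[φ2→A] = [1, 2, 0]
r1 m[φ3→A] = [1, 3, 9]
r1 m[φ4→L] = [1, 7, 6]
r1 m[φ5→L] = [8, 6, 5]
r1 m[R→φ0] = [0, 0, 0]
r1 m[R→φ2] = [0, 0, 0]
r1 m[L→φ0] = [0, 0, 0]
r1 m[L→φ1] = [0, 0, 0]
r1 m[L→φ4] = [0, 0, 0]
r1 m[L→φ5] = [0, 0, 0]
r1 m[C→φ1] = [0, 0, 0]
r1 m[A→φ2] = [0, 0, 0]
r1 m[A→φ3] = [0, 0, 0]
r2 m[φ0→R] = [1, 0, 2]
r2 m[φ0→L] = [2, 0, 6]
r2 m[φ1→L] = [5, 2, 5]
r2 m[φ1→C] = [7, 2, 3]
r2 m[φ2→R] = [6, 0, 1]
r2 m[φ2→A] = [1, 2, 0]
r2 m[φ3→A] = [1, 3, 9]
r2 m[φ4→L] = [1, 7, 6]
r2 m[φ5→L] = [8, 6, 5]
r2 m[R→φ0] = [6, 0, 1]
r2 m[R→φ2] = [1, 0, 2]
r2 m[L→φ0] = [14, 15, 16]
r2 m[L→φ1] = [11, 13, 17]
r2 m[L→φ4] = [15, 8, 16]
r2 m[L→φ5] = [8, 9, 17]
r2 m[C→φ1] = [0, 0, 0]
r2 m[A→φ2] = [1, 3, 9]
r2 m[A→φ3] = [1, 2, 0]
r3 m[φ0→R] = [16, 15, 16]
r3 m[φ0→L] = [3, 0, 9]
r3 m[φ1→L] = [5, 2, 5]
r3 m[φ1→C] = [19, 15, 16]
r3 m[φ2→R] = [8, 5, 2]
r3 m[φ2→A] = [3, 2, 0]
r3 m[φ3→A] = [1, 3, 9]
r3 m[φ4→L] = [1, 7, 6]
r3 m[φ5→L] = [8, 6, 5]
r3 m[R→φ0] = [6, 0, 1]
r3 m[R→φ2] = [1, 0, 2]
r3 m[L→φ0] = [14, 15, 16]
r3 m[L→φ1] = [11, 13, 17]
r3 m[L→φ4] = [15, 8, 16]
r3 m[L→φ5] = [8, 9, 17]
r3 m[C→φ1] = [0, 0, 0]
r3 m[A→φ2] = [1, 3, 9]
r3 m[A→φ3] = [1, 2, 0]
r4 m[φ0→R] = [16, 15, 16]
r4 m[φ0→L] = [3, 0, 9]
r4 m[φ1→L] = [5, 2, 5]
r4 m[φ1→C] = [19, 15, 16]
r4 m[φ2→R] = [8, 5, 2]
r4 m[φ2→A] = [3, 2, 0]
r4 m[φ3→A] = [1, 3, 9]
r4 m[φ4→L] = [1, 7, 6]
r4 m[φ5→L] = [8, 6, 5]
r4 m[R→φ0] = [8, 5, 2]
r4 m[R→φ2] = [16, 15, 16]
r4 m[L→φ0] = [14, 15, 16]
r4 m[L→φ1] = [12, 13, 20]
r4 m[L→φ4] = [16, 8, 19]
r4 m[L→φ5] = [9, 9, 20]
r4 m[C→φ1] = [0, 0, 0]
r4 m[A→φ2] = [1, 3, 9]
r4 m[A→φ3] = [3, 2, 0]
r5 m[φ0→R] = [16, 15, 16]
r5 m[φ0→L] = [4, 5, 11]
r5 m[φ1→L] = [5, 2, 5]
r5 m[φ1→C] = [20, 15, 16]
r5 m[φ2→R] = [8, 5, 2]
r5 m[φ2→A] = [17, 17, 15]
r5 m[φ3→A] = [1, 3, 9]
r5 m[φ4→L] = [1, 7, 6]
r5 m[φ5→L] = [8, 6, 5]
r5 m[R→φ0] = [8, 5, 2]
r5 m[R→φ2] = [16, 15, 16]
r5 m[L→φ0] = [14, 15, 16]
r5 m[L→φ1] = [12, 13, 20]
r5 m[L→φ4] = [16, 8, 19]
r5 m[L→φ5] = [9, 9, 20]
r5 m[C→φ1] = [0, 0, 0]
r5 m[A→φ2] = [1, 3, 9]
r5 m[A→φ3] = [3, 2, 0]
r6 m[φ0→R] = [16, 15, 16]
r6 m[φ0→L] = [4, 5, 11]
r6 m[φ1→L] = [5, 2, 5]
r6 m[φ1→C] = [20, 15, 16]
r6 m[φ2→R] = [8, 5, 2]
r6 m[φ2→A] = [17, 17, 15]
r6 m[φ3→A] = [1, 3, 9]
r6 m[φ4→L] = [1, 7, 6]
r6 m[φ5→L] = [8, 6, 5]
r6 m[R→φ0] = [8, 5, 2]
r6 m[R→φ2] = [16, 15, 16]
r6 m[L→φ0] = [14, 15, 16]
r6 m[L→φ1] = [13, 18, 22]
r6 m[L→φ4] = [17, 13, 21]
r6 m[L→φ5] = [10, 14, 22]
r6 m[C→φ1] = [0, 0, 0]
r6 m[A→φ2] = [1, 3, 9]
r6 m[A→φ3] = [17, 17, 15]
r7 m[φ0→R] = [16, 15, 16]
r7 m[φ0→L] = [4, 5, 11]
r7 m[φ1→L] = [5, 2, 5]
r7 m[φ1→C] = [21, 18, 21]
r7 m[φ2→R] = [8, 5, 2]
r7 m[φ2→A] = [17, 17, 15]
r7 m[φ3→A] = [1, 3, 9]
r7 m[φ4→L] = [1, 7, 6]
r7 m[φ5→L] = [8, 6, 5]
r7 m[R→φ0] = [8, 5, 2]
r7 m[R→φ2] = [16, 15, 16]
r7 m[L→φ0] = [14, 15, 16]
r7 m[L→φ1] = [13, 18, 22]
r7 m[L→φ4] = [17, 13, 21]
r7 m[L→φ5] = [10, 14, 22]
r7 m[C→φ1] = [0, 0, 0]
r7 m[A→φ2] = [1, 3, 9]
r7 m[A→φ3] = [17, 17, 15]
r8 m[φ0→R] = [16, 15, 16]
r8 m[φ0→L] = [4, 5, 11]
r8 m[φ1→L] = [5, 2, 5]
r8 m[φ1→C] = [21, 18, 21]
r8 m[φ2→R] = [8, 5, 2]
r8 m[φ2→A] = [17, 17, 15]
r8 m[φ3→A] = [1, 3, 9]
r8 m[φ4→L] = [1, 7, 6]
r8 m[φ5→L] = [8, 6, 5]
r8 m[R→φ0] = [8, 5, 2]
r8 m[R→φ2] = [16, 15, 16]
r8 m[L→φ0] = [14, 15, 16]
r8 m[L→φ1] = [13, 18, 22]
r8 m[L→φ4] = [17, 13, 21]
r8 m[L→φ5] = [10, 14, 22]
r8 m[C→φ1] = [0, 0, 0]
r8 m[A→φ2] = [1, 3, 9]
r8 m[A→φ3] = [17, 17, 15]
fixed point reached at round 8
traceback from R: (R=2, L=0, C=1, A=0), score=18

assignment: (R=2, L=0, C=1, A=0); score = 18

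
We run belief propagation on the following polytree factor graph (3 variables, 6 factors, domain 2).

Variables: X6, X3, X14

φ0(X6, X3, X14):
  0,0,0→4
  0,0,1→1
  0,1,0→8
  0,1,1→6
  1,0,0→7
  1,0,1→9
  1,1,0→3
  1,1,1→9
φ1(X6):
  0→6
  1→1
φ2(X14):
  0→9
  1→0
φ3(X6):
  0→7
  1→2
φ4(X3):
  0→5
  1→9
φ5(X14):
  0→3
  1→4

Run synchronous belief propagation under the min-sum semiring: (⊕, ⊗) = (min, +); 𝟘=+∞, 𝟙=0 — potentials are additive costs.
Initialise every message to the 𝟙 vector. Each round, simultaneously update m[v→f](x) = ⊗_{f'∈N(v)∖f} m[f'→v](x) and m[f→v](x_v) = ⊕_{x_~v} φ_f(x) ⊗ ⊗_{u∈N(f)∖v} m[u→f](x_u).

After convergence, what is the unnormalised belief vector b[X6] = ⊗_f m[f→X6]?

init: all messages = 𝟙 over 2 values
r1 m[φ0→X6] = [1, 3]
r1 m[φ0→X3] = [1, 3]
r1 m[φ0→X14] = [3, 1]
r1 m[φ1→X6] = [6, 1]
r1 m[φ2→X14] = [9, 0]
r1 m[φ3→X6] = [7, 2]
r1 m[φ4→X3] = [5, 9]
r1 m[φ5→X14] = [3, 4]
r1 m[X6→φ0] = [0, 0]
r1 m[X6→φ1] = [0, 0]
r1 m[X6→φ3] = [0, 0]
r1 m[X3→φ0] = [0, 0]
r1 m[X3→φ4] = [0, 0]
r1 m[X14→φ0] = [0, 0]
r1 m[X14→φ2] = [0, 0]
r1 m[X14→φ5] = [0, 0]
r2 m[φ0→X6] = [1, 3]
r2 m[φ0→X3] = [1, 3]
r2 m[φ0→X14] = [3, 1]
r2 m[φ1→X6] = [6, 1]
r2 m[φ2→X14] = [9, 0]
r2 m[φ3→X6] = [7, 2]
r2 m[φ4→X3] = [5, 9]
r2 m[φ5→X14] = [3, 4]
r2 m[X6→φ0] = [13, 3]
r2 m[X6→φ1] = [8, 5]
r2 m[X6→φ3] = [7, 4]
r2 m[X3→φ0] = [5, 9]
r2 m[X3→φ4] = [1, 3]
r2 m[X14→φ0] = [12, 4]
r2 m[X14→φ2] = [6, 5]
r2 m[X14→φ5] = [12, 1]
r3 m[φ0→X6] = [10, 18]
r3 m[φ0→X3] = [16, 16]
r3 m[φ0→X14] = [15, 17]
r3 m[φ1→X6] = [6, 1]
r3 m[φ2→X14] = [9, 0]
r3 m[φ3→X6] = [7, 2]
r3 m[φ4→X3] = [5, 9]
r3 m[φ5→X14] = [3, 4]
r3 m[X6→φ0] = [13, 3]
r3 m[X6→φ1] = [8, 5]
r3 m[X6→φ3] = [7, 4]
r3 m[X3→φ0] = [5, 9]
r3 m[X3→φ4] = [1, 3]
r3 m[X14→φ0] = [12, 4]
r3 m[X14→φ2] = [6, 5]
r3 m[X14→φ5] = [12, 1]
r4 m[φ0→X6] = [10, 18]
r4 m[φ0→X3] = [16, 16]
r4 m[φ0→X14] = [15, 17]
r4 m[φ1→X6] = [6, 1]
r4 m[φ2→X14] = [9, 0]
r4 m[φ3→X6] = [7, 2]
r4 m[φ4→X3] = [5, 9]
r4 m[φ5→X14] = [3, 4]
r4 m[X6→φ0] = [13, 3]
r4 m[X6→φ1] = [17, 20]
r4 m[X6→φ3] = [16, 19]
r4 m[X3→φ0] = [5, 9]
r4 m[X3→φ4] = [16, 16]
r4 m[X14→φ0] = [12, 4]
r4 m[X14→φ2] = [18, 21]
r4 m[X14→φ5] = [24, 17]
r5 m[φ0→X6] = [10, 18]
r5 m[φ0→X3] = [16, 16]
r5 m[φ0→X14] = [15, 17]
r5 m[φ1→X6] = [6, 1]
r5 m[φ2→X14] = [9, 0]
r5 m[φ3→X6] = [7, 2]
r5 m[φ4→X3] = [5, 9]
r5 m[φ5→X14] = [3, 4]
r5 m[X6→φ0] = [13, 3]
r5 m[X6→φ1] = [17, 20]
r5 m[X6→φ3] = [16, 19]
r5 m[X3→φ0] = [5, 9]
r5 m[X3→φ4] = [16, 16]
r5 m[X14→φ0] = [12, 4]
r5 m[X14→φ2] = [18, 21]
r5 m[X14→φ5] = [24, 17]
fixed point reached at round 5
b[X6] = ⊗ incoming = [23, 21]

b[X6] = [23, 21]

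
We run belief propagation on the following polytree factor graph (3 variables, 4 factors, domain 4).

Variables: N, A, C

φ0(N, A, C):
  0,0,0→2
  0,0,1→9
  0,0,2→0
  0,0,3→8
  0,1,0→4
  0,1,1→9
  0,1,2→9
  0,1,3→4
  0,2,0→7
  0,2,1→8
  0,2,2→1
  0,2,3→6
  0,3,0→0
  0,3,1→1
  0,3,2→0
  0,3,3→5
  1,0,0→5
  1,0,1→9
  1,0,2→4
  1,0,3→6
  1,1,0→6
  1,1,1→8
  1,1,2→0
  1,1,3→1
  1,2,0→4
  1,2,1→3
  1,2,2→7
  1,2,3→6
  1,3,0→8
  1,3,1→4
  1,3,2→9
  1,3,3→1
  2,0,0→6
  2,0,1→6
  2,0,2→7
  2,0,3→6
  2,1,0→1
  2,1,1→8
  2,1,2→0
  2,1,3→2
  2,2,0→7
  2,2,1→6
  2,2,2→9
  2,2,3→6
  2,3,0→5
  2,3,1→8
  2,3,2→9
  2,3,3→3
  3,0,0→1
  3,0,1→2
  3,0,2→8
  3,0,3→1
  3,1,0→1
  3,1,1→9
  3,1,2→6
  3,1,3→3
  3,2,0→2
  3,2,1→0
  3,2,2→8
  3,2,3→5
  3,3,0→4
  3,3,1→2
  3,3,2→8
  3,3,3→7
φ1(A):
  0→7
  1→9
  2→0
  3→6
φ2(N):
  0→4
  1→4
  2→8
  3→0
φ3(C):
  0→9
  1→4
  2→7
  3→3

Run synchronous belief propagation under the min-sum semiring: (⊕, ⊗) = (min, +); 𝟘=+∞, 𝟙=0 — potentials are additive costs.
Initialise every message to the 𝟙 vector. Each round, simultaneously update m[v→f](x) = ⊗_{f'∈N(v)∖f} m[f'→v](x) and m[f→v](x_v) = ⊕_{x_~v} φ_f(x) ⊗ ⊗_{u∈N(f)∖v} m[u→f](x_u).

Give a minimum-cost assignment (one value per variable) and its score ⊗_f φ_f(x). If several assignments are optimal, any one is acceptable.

assignment: (N=3, A=2, C=1); score = 4

init: all messages = 𝟙 over 4 values
r1 m[φ0→N] = [0, 0, 0, 0]
r1 m[φ0→A] = [0, 0, 0, 0]
r1 m[φ0→C] = [0, 0, 0, 1]
r1 m[φ1→A] = [7, 9, 0, 6]
r1 m[φ2→N] = [4, 4, 8, 0]
r1 m[φ3→C] = [9, 4, 7, 3]
r1 m[N→φ0] = [0, 0, 0, 0]
r1 m[N→φ2] = [0, 0, 0, 0]
r1 m[A→φ0] = [0, 0, 0, 0]
r1 m[A→φ1] = [0, 0, 0, 0]
r1 m[C→φ0] = [0, 0, 0, 0]
r1 m[C→φ3] = [0, 0, 0, 0]
r2 m[φ0→N] = [0, 0, 0, 0]
r2 m[φ0→A] = [0, 0, 0, 0]
r2 m[φ0→C] = [0, 0, 0, 1]
r2 m[φ1→A] = [7, 9, 0, 6]
r2 m[φ2→N] = [4, 4, 8, 0]
r2 m[φ3→C] = [9, 4, 7, 3]
r2 m[N→φ0] = [4, 4, 8, 0]
r2 m[N→φ2] = [0, 0, 0, 0]
r2 m[A→φ0] = [7, 9, 0, 6]
r2 m[A→φ1] = [0, 0, 0, 0]
r2 m[C→φ0] = [9, 4, 7, 3]
r2 m[C→φ3] = [0, 0, 0, 1]
r3 m[φ0→N] = [8, 7, 9, 4]
r3 m[φ0→A] = [4, 6, 4, 6]
r3 m[φ0→C] = [2, 0, 5, 5]
r3 m[φ1→A] = [7, 9, 0, 6]
r3 m[φ2→N] = [4, 4, 8, 0]
r3 m[φ3→C] = [9, 4, 7, 3]
r3 m[N→φ0] = [4, 4, 8, 0]
r3 m[N→φ2] = [0, 0, 0, 0]
r3 m[A→φ0] = [7, 9, 0, 6]
r3 m[A→φ1] = [0, 0, 0, 0]
r3 m[C→φ0] = [9, 4, 7, 3]
r3 m[C→φ3] = [0, 0, 0, 1]
r4 m[φ0→N] = [8, 7, 9, 4]
r4 m[φ0→A] = [4, 6, 4, 6]
r4 m[φ0→C] = [2, 0, 5, 5]
r4 m[φ1→A] = [7, 9, 0, 6]
r4 m[φ2→N] = [4, 4, 8, 0]
r4 m[φ3→C] = [9, 4, 7, 3]
r4 m[N→φ0] = [4, 4, 8, 0]
r4 m[N→φ2] = [8, 7, 9, 4]
r4 m[A→φ0] = [7, 9, 0, 6]
r4 m[A→φ1] = [4, 6, 4, 6]
r4 m[C→φ0] = [9, 4, 7, 3]
r4 m[C→φ3] = [2, 0, 5, 5]
r5 m[φ0→N] = [8, 7, 9, 4]
r5 m[φ0→A] = [4, 6, 4, 6]
r5 m[φ0→C] = [2, 0, 5, 5]
r5 m[φ1→A] = [7, 9, 0, 6]
r5 m[φ2→N] = [4, 4, 8, 0]
r5 m[φ3→C] = [9, 4, 7, 3]
r5 m[N→φ0] = [4, 4, 8, 0]
r5 m[N→φ2] = [8, 7, 9, 4]
r5 m[A→φ0] = [7, 9, 0, 6]
r5 m[A→φ1] = [4, 6, 4, 6]
r5 m[C→φ0] = [9, 4, 7, 3]
r5 m[C→φ3] = [2, 0, 5, 5]
fixed point reached at round 5
traceback from N: (N=3, A=2, C=1), score=4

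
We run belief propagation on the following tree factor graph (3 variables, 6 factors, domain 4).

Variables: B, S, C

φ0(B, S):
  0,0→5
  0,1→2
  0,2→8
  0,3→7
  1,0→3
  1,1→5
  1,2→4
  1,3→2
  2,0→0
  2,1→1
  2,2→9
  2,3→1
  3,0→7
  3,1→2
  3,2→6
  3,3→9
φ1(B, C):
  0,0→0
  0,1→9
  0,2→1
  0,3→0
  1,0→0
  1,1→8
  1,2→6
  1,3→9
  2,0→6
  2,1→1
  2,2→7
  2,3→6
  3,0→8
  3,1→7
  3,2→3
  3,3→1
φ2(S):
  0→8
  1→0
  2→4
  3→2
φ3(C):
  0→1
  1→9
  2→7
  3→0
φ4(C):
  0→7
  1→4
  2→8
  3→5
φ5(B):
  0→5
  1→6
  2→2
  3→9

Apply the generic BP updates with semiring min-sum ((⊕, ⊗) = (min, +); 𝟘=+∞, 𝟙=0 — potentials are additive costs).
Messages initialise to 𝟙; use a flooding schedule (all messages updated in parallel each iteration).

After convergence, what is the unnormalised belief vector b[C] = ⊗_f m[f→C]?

init: all messages = 𝟙 over 4 values
r1 m[φ0→B] = [2, 2, 0, 2]
r1 m[φ0→S] = [0, 1, 4, 1]
r1 m[φ1→B] = [0, 0, 1, 1]
r1 m[φ1→C] = [0, 1, 1, 0]
r1 m[φ2→S] = [8, 0, 4, 2]
r1 m[φ3→C] = [1, 9, 7, 0]
r1 m[φ4→C] = [7, 4, 8, 5]
r1 m[φ5→B] = [5, 6, 2, 9]
r1 m[B→φ0] = [0, 0, 0, 0]
r1 m[B→φ1] = [0, 0, 0, 0]
r1 m[B→φ5] = [0, 0, 0, 0]
r1 m[S→φ0] = [0, 0, 0, 0]
r1 m[S→φ2] = [0, 0, 0, 0]
r1 m[C→φ1] = [0, 0, 0, 0]
r1 m[C→φ3] = [0, 0, 0, 0]
r1 m[C→φ4] = [0, 0, 0, 0]
r2 m[φ0→B] = [2, 2, 0, 2]
r2 m[φ0→S] = [0, 1, 4, 1]
r2 m[φ1→B] = [0, 0, 1, 1]
r2 m[φ1→C] = [0, 1, 1, 0]
r2 m[φ2→S] = [8, 0, 4, 2]
r2 m[φ3→C] = [1, 9, 7, 0]
r2 m[φ4→C] = [7, 4, 8, 5]
r2 m[φ5→B] = [5, 6, 2, 9]
r2 m[B→φ0] = [5, 6, 3, 10]
r2 m[B→φ1] = [7, 8, 2, 11]
r2 m[B→φ5] = [2, 2, 1, 3]
r2 m[S→φ0] = [8, 0, 4, 2]
r2 m[S→φ2] = [0, 1, 4, 1]
r2 m[C→φ1] = [8, 13, 15, 5]
r2 m[C→φ3] = [7, 5, 9, 5]
r2 m[C→φ4] = [1, 10, 8, 0]
r3 m[φ0→B] = [2, 4, 1, 2]
r3 m[φ0→S] = [3, 4, 10, 4]
r3 m[φ1→B] = [5, 8, 11, 6]
r3 m[φ1→C] = [7, 3, 8, 7]
r3 m[φ2→S] = [8, 0, 4, 2]
r3 m[φ3→C] = [1, 9, 7, 0]
r3 m[φ4→C] = [7, 4, 8, 5]
r3 m[φ5→B] = [5, 6, 2, 9]
r3 m[B→φ0] = [5, 6, 3, 10]
r3 m[B→φ1] = [7, 8, 2, 11]
r3 m[B→φ5] = [2, 2, 1, 3]
r3 m[S→φ0] = [8, 0, 4, 2]
r3 m[S→φ2] = [0, 1, 4, 1]
r3 m[C→φ1] = [8, 13, 15, 5]
r3 m[C→φ3] = [7, 5, 9, 5]
r3 m[C→φ4] = [1, 10, 8, 0]
r4 m[φ0→B] = [2, 4, 1, 2]
r4 m[φ0→S] = [3, 4, 10, 4]
r4 m[φ1→B] = [5, 8, 11, 6]
r4 m[φ1→C] = [7, 3, 8, 7]
r4 m[φ2→S] = [8, 0, 4, 2]
r4 m[φ3→C] = [1, 9, 7, 0]
r4 m[φ4→C] = [7, 4, 8, 5]
r4 m[φ5→B] = [5, 6, 2, 9]
r4 m[B→φ0] = [10, 14, 13, 15]
r4 m[B→φ1] = [7, 10, 3, 11]
r4 m[B→φ5] = [7, 12, 12, 8]
r4 m[S→φ0] = [8, 0, 4, 2]
r4 m[S→φ2] = [3, 4, 10, 4]
r4 m[C→φ1] = [8, 13, 15, 5]
r4 m[C→φ3] = [14, 7, 16, 12]
r4 m[C→φ4] = [8, 12, 15, 7]
r5 m[φ0→B] = [2, 4, 1, 2]
r5 m[φ0→S] = [13, 12, 18, 14]
r5 m[φ1→B] = [5, 8, 11, 6]
r5 m[φ1→C] = [7, 4, 8, 7]
r5 m[φ2→S] = [8, 0, 4, 2]
r5 m[φ3→C] = [1, 9, 7, 0]
r5 m[φ4→C] = [7, 4, 8, 5]
r5 m[φ5→B] = [5, 6, 2, 9]
r5 m[B→φ0] = [10, 14, 13, 15]
r5 m[B→φ1] = [7, 10, 3, 11]
r5 m[B→φ5] = [7, 12, 12, 8]
r5 m[S→φ0] = [8, 0, 4, 2]
r5 m[S→φ2] = [3, 4, 10, 4]
r5 m[C→φ1] = [8, 13, 15, 5]
r5 m[C→φ3] = [14, 7, 16, 12]
r5 m[C→φ4] = [8, 12, 15, 7]
r6 m[φ0→B] = [2, 4, 1, 2]
r6 m[φ0→S] = [13, 12, 18, 14]
r6 m[φ1→B] = [5, 8, 11, 6]
r6 m[φ1→C] = [7, 4, 8, 7]
r6 m[φ2→S] = [8, 0, 4, 2]
r6 m[φ3→C] = [1, 9, 7, 0]
r6 m[φ4→C] = [7, 4, 8, 5]
r6 m[φ5→B] = [5, 6, 2, 9]
r6 m[B→φ0] = [10, 14, 13, 15]
r6 m[B→φ1] = [7, 10, 3, 11]
r6 m[B→φ5] = [7, 12, 12, 8]
r6 m[S→φ0] = [8, 0, 4, 2]
r6 m[S→φ2] = [13, 12, 18, 14]
r6 m[C→φ1] = [8, 13, 15, 5]
r6 m[C→φ3] = [14, 8, 16, 12]
r6 m[C→φ4] = [8, 13, 15, 7]
r7 m[φ0→B] = [2, 4, 1, 2]
r7 m[φ0→S] = [13, 12, 18, 14]
r7 m[φ1→B] = [5, 8, 11, 6]
r7 m[φ1→C] = [7, 4, 8, 7]
r7 m[φ2→S] = [8, 0, 4, 2]
r7 m[φ3→C] = [1, 9, 7, 0]
r7 m[φ4→C] = [7, 4, 8, 5]
r7 m[φ5→B] = [5, 6, 2, 9]
r7 m[B→φ0] = [10, 14, 13, 15]
r7 m[B→φ1] = [7, 10, 3, 11]
r7 m[B→φ5] = [7, 12, 12, 8]
r7 m[S→φ0] = [8, 0, 4, 2]
r7 m[S→φ2] = [13, 12, 18, 14]
r7 m[C→φ1] = [8, 13, 15, 5]
r7 m[C→φ3] = [14, 8, 16, 12]
r7 m[C→φ4] = [8, 13, 15, 7]
fixed point reached at round 7
b[C] = ⊗ incoming = [15, 17, 23, 12]

b[C] = [15, 17, 23, 12]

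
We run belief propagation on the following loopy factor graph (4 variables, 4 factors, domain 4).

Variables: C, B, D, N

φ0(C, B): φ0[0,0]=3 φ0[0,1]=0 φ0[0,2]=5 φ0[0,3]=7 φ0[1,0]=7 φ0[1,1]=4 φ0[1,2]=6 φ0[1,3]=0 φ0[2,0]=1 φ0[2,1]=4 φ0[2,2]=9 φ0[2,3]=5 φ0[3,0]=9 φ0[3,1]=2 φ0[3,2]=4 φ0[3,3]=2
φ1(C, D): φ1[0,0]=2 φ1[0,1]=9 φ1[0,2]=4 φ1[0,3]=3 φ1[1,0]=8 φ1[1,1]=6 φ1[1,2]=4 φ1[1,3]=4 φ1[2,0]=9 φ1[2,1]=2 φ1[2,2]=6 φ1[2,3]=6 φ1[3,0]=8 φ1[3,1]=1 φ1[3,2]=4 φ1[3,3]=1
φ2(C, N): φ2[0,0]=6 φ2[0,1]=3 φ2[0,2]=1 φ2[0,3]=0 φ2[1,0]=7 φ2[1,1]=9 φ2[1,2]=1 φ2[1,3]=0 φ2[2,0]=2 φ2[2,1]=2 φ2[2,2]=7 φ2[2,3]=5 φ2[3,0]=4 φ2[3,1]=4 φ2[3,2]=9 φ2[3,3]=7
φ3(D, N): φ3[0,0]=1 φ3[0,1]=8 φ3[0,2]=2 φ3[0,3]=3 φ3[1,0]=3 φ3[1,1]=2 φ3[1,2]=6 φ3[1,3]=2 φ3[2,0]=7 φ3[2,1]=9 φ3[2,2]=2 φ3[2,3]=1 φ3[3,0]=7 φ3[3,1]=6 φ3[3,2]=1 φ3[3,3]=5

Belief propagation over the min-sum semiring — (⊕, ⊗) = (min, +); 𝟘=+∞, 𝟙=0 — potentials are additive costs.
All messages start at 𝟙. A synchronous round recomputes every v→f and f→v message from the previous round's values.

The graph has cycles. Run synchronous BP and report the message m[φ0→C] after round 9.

init: all messages = 𝟙 over 4 values
r1 m[φ0→C] = [0, 0, 1, 2]
r1 m[φ0→B] = [1, 0, 4, 0]
r1 m[φ1→C] = [2, 4, 2, 1]
r1 m[φ1→D] = [2, 1, 4, 1]
r1 m[φ2→C] = [0, 0, 2, 4]
r1 m[φ2→N] = [2, 2, 1, 0]
r1 m[φ3→D] = [1, 2, 1, 1]
r1 m[φ3→N] = [1, 2, 1, 1]
r1 m[C→φ0] = [0, 0, 0, 0]
r1 m[C→φ1] = [0, 0, 0, 0]
r1 m[C→φ2] = [0, 0, 0, 0]
r1 m[B→φ0] = [0, 0, 0, 0]
r1 m[D→φ1] = [0, 0, 0, 0]
r1 m[D→φ3] = [0, 0, 0, 0]
r1 m[N→φ2] = [0, 0, 0, 0]
r1 m[N→φ3] = [0, 0, 0, 0]
r2 m[φ0→C] = [0, 0, 1, 2]
r2 m[φ0→B] = [1, 0, 4, 0]
r2 m[φ1→C] = [2, 4, 2, 1]
r2 m[φ1→D] = [2, 1, 4, 1]
r2 m[φ2→C] = [0, 0, 2, 4]
r2 m[φ2→N] = [2, 2, 1, 0]
r2 m[φ3→D] = [1, 2, 1, 1]
r2 m[φ3→N] = [1, 2, 1, 1]
r2 m[C→φ0] = [2, 4, 4, 5]
r2 m[C→φ1] = [0, 0, 3, 6]
r2 m[C→φ2] = [2, 4, 3, 3]
r2 m[B→φ0] = [0, 0, 0, 0]
r2 m[D→φ1] = [1, 2, 1, 1]
r2 m[D→φ3] = [2, 1, 4, 1]
r2 m[N→φ2] = [1, 2, 1, 1]
r2 m[N→φ3] = [2, 2, 1, 0]
r3 m[φ0→C] = [0, 0, 1, 2]
r3 m[φ0→B] = [5, 2, 7, 4]
r3 m[φ1→C] = [3, 5, 4, 2]
r3 m[φ1→D] = [2, 5, 4, 3]
r3 m[φ2→C] = [1, 1, 3, 5]
r3 m[φ2→N] = [5, 5, 3, 2]
r3 m[φ3→D] = [3, 2, 1, 2]
r3 m[φ3→N] = [3, 3, 2, 3]
r3 m[C→φ0] = [2, 4, 4, 5]
r3 m[C→φ1] = [0, 0, 3, 6]
r3 m[C→φ2] = [2, 4, 3, 3]
r3 m[B→φ0] = [0, 0, 0, 0]
r3 m[D→φ1] = [1, 2, 1, 1]
r3 m[D→φ3] = [2, 1, 4, 1]
r3 m[N→φ2] = [1, 2, 1, 1]
r3 m[N→φ3] = [2, 2, 1, 0]
r4 m[φ0→C] = [0, 0, 1, 2]
r4 m[φ0→B] = [5, 2, 7, 4]
r4 m[φ1→C] = [3, 5, 4, 2]
r4 m[φ1→D] = [2, 5, 4, 3]
r4 m[φ2→C] = [1, 1, 3, 5]
r4 m[φ2→N] = [5, 5, 3, 2]
r4 m[φ3→D] = [3, 2, 1, 2]
r4 m[φ3→N] = [3, 3, 2, 3]
r4 m[C→φ0] = [4, 6, 7, 7]
r4 m[C→φ1] = [1, 1, 4, 7]
r4 m[C→φ2] = [3, 5, 5, 4]
r4 m[B→φ0] = [0, 0, 0, 0]
r4 m[D→φ1] = [3, 2, 1, 2]
r4 m[D→φ3] = [2, 5, 4, 3]
r4 m[N→φ2] = [3, 3, 2, 3]
r4 m[N→φ3] = [5, 5, 3, 2]
r5 m[φ0→C] = [0, 0, 1, 2]
r5 m[φ0→B] = [7, 4, 9, 6]
r5 m[φ1→C] = [5, 5, 4, 3]
r5 m[φ1→D] = [3, 6, 5, 4]
r5 m[φ2→C] = [3, 3, 5, 7]
r5 m[φ2→N] = [7, 6, 4, 3]
r5 m[φ3→D] = [5, 4, 3, 4]
r5 m[φ3→N] = [3, 7, 4, 5]
r5 m[C→φ0] = [4, 6, 7, 7]
r5 m[C→φ1] = [1, 1, 4, 7]
r5 m[C→φ2] = [3, 5, 5, 4]
r5 m[B→φ0] = [0, 0, 0, 0]
r5 m[D→φ1] = [3, 2, 1, 2]
r5 m[D→φ3] = [2, 5, 4, 3]
r5 m[N→φ2] = [3, 3, 2, 3]
r5 m[N→φ3] = [5, 5, 3, 2]
r6 m[φ0→C] = [0, 0, 1, 2]
r6 m[φ0→B] = [7, 4, 9, 6]
r6 m[φ1→C] = [5, 5, 4, 3]
r6 m[φ1→D] = [3, 6, 5, 4]
r6 m[φ2→C] = [3, 3, 5, 7]
r6 m[φ2→N] = [7, 6, 4, 3]
r6 m[φ3→D] = [5, 4, 3, 4]
r6 m[φ3→N] = [3, 7, 4, 5]
r6 m[C→φ0] = [8, 8, 9, 10]
r6 m[C→φ1] = [3, 3, 6, 9]
r6 m[C→φ2] = [5, 5, 5, 5]
r6 m[B→φ0] = [0, 0, 0, 0]
r6 m[D→φ1] = [5, 4, 3, 4]
r6 m[D→φ3] = [3, 6, 5, 4]
r6 m[N→φ2] = [3, 7, 4, 5]
r6 m[N→φ3] = [7, 6, 4, 3]
r7 m[φ0→C] = [0, 0, 1, 2]
r7 m[φ0→B] = [10, 8, 13, 8]
r7 m[φ1→C] = [7, 7, 6, 5]
r7 m[φ1→D] = [5, 8, 7, 6]
r7 m[φ2→C] = [5, 5, 5, 7]
r7 m[φ2→N] = [7, 7, 6, 5]
r7 m[φ3→D] = [6, 5, 4, 5]
r7 m[φ3→N] = [4, 8, 5, 6]
r7 m[C→φ0] = [8, 8, 9, 10]
r7 m[C→φ1] = [3, 3, 6, 9]
r7 m[C→φ2] = [5, 5, 5, 5]
r7 m[B→φ0] = [0, 0, 0, 0]
r7 m[D→φ1] = [5, 4, 3, 4]
r7 m[D→φ3] = [3, 6, 5, 4]
r7 m[N→φ2] = [3, 7, 4, 5]
r7 m[N→φ3] = [7, 6, 4, 3]
r8 m[φ0→C] = [0, 0, 1, 2]
r8 m[φ0→B] = [10, 8, 13, 8]
r8 m[φ1→C] = [7, 7, 6, 5]
r8 m[φ1→D] = [5, 8, 7, 6]
r8 m[φ2→C] = [5, 5, 5, 7]
r8 m[φ2→N] = [7, 7, 6, 5]
r8 m[φ3→D] = [6, 5, 4, 5]
r8 m[φ3→N] = [4, 8, 5, 6]
r8 m[C→φ0] = [12, 12, 11, 12]
r8 m[C→φ1] = [5, 5, 6, 9]
r8 m[C→φ2] = [7, 7, 7, 7]
r8 m[B→φ0] = [0, 0, 0, 0]
r8 m[D→φ1] = [6, 5, 4, 5]
r8 m[D→φ3] = [5, 8, 7, 6]
r8 m[N→φ2] = [4, 8, 5, 6]
r8 m[N→φ3] = [7, 7, 6, 5]
r9 m[φ0→C] = [0, 0, 1, 2]
r9 m[φ0→B] = [12, 12, 16, 12]
r9 m[φ1→C] = [8, 8, 7, 6]
r9 m[φ1→D] = [7, 8, 9, 8]
r9 m[φ2→C] = [6, 6, 6, 8]
r9 m[φ2→N] = [9, 9, 8, 7]
r9 m[φ3→D] = [8, 7, 6, 7]
r9 m[φ3→N] = [6, 10, 7, 8]
r9 m[C→φ0] = [12, 12, 11, 12]
r9 m[C→φ1] = [5, 5, 6, 9]
r9 m[C→φ2] = [7, 7, 7, 7]
r9 m[B→φ0] = [0, 0, 0, 0]
r9 m[D→φ1] = [6, 5, 4, 5]
r9 m[D→φ3] = [5, 8, 7, 6]
r9 m[N→φ2] = [4, 8, 5, 6]
r9 m[N→φ3] = [7, 7, 6, 5]

message @ round 9 = [0, 0, 1, 2]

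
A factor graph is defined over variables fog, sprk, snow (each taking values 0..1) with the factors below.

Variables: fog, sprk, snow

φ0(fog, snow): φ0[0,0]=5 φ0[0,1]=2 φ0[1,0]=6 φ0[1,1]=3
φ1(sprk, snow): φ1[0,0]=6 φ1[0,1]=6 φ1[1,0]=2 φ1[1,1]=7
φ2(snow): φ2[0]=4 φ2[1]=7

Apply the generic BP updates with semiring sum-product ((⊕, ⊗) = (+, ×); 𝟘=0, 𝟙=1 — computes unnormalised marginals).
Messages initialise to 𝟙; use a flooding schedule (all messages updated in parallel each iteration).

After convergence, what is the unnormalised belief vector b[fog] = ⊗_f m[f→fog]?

b[fog] = [342, 465]

init: all messages = 𝟙 over 2 values
r1 m[φ0→fog] = [7, 9]
r1 m[φ0→snow] = [11, 5]
r1 m[φ1→sprk] = [12, 9]
r1 m[φ1→snow] = [8, 13]
r1 m[φ2→snow] = [4, 7]
r1 m[fog→φ0] = [1, 1]
r1 m[sprk→φ1] = [1, 1]
r1 m[snow→φ0] = [1, 1]
r1 m[snow→φ1] = [1, 1]
r1 m[snow→φ2] = [1, 1]
r2 m[φ0→fog] = [7, 9]
r2 m[φ0→snow] = [11, 5]
r2 m[φ1→sprk] = [12, 9]
r2 m[φ1→snow] = [8, 13]
r2 m[φ2→snow] = [4, 7]
r2 m[fog→φ0] = [1, 1]
r2 m[sprk→φ1] = [1, 1]
r2 m[snow→φ0] = [32, 91]
r2 m[snow→φ1] = [44, 35]
r2 m[snow→φ2] = [88, 65]
r3 m[φ0→fog] = [342, 465]
r3 m[φ0→snow] = [11, 5]
r3 m[φ1→sprk] = [474, 333]
r3 m[φ1→snow] = [8, 13]
r3 m[φ2→snow] = [4, 7]
r3 m[fog→φ0] = [1, 1]
r3 m[sprk→φ1] = [1, 1]
r3 m[snow→φ0] = [32, 91]
r3 m[snow→φ1] = [44, 35]
r3 m[snow→φ2] = [88, 65]
r4 m[φ0→fog] = [342, 465]
r4 m[φ0→snow] = [11, 5]
r4 m[φ1→sprk] = [474, 333]
r4 m[φ1→snow] = [8, 13]
r4 m[φ2→snow] = [4, 7]
r4 m[fog→φ0] = [1, 1]
r4 m[sprk→φ1] = [1, 1]
r4 m[snow→φ0] = [32, 91]
r4 m[snow→φ1] = [44, 35]
r4 m[snow→φ2] = [88, 65]
fixed point reached at round 4
b[fog] = ⊗ incoming = [342, 465]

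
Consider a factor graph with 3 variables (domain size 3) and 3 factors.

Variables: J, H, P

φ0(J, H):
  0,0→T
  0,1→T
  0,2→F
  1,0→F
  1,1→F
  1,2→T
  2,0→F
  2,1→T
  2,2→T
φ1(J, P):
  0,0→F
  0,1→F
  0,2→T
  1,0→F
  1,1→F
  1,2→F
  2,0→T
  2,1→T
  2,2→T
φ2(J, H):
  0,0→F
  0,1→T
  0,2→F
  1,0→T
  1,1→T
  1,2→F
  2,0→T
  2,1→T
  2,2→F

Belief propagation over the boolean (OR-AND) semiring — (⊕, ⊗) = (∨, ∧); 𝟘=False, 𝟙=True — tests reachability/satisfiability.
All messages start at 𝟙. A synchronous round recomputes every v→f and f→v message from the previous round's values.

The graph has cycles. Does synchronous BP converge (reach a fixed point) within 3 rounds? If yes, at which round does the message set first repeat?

NOT CONVERGED within 3 rounds

init: all messages = 𝟙 over 3 values
r1 m[φ0→J] = [T, T, T]
r1 m[φ0→H] = [T, T, T]
r1 m[φ1→J] = [T, F, T]
r1 m[φ1→P] = [T, T, T]
r1 m[φ2→J] = [T, T, T]
r1 m[φ2→H] = [T, T, F]
r1 m[J→φ0] = [T, T, T]
r1 m[J→φ1] = [T, T, T]
r1 m[J→φ2] = [T, T, T]
r1 m[H→φ0] = [T, T, T]
r1 m[H→φ2] = [T, T, T]
r1 m[P→φ1] = [T, T, T]
r2 m[φ0→J] = [T, T, T]
r2 m[φ0→H] = [T, T, T]
r2 m[φ1→J] = [T, F, T]
r2 m[φ1→P] = [T, T, T]
r2 m[φ2→J] = [T, T, T]
r2 m[φ2→H] = [T, T, F]
r2 m[J→φ0] = [T, F, T]
r2 m[J→φ1] = [T, T, T]
r2 m[J→φ2] = [T, F, T]
r2 m[H→φ0] = [T, T, F]
r2 m[H→φ2] = [T, T, T]
r2 m[P→φ1] = [T, T, T]
r3 m[φ0→J] = [T, F, T]
r3 m[φ0→H] = [T, T, T]
r3 m[φ1→J] = [T, F, T]
r3 m[φ1→P] = [T, T, T]
r3 m[φ2→J] = [T, T, T]
r3 m[φ2→H] = [T, T, F]
r3 m[J→φ0] = [T, F, T]
r3 m[J→φ1] = [T, T, T]
r3 m[J→φ2] = [T, F, T]
r3 m[H→φ0] = [T, T, F]
r3 m[H→φ2] = [T, T, T]
r3 m[P→φ1] = [T, T, T]
no fixed point within 3 rounds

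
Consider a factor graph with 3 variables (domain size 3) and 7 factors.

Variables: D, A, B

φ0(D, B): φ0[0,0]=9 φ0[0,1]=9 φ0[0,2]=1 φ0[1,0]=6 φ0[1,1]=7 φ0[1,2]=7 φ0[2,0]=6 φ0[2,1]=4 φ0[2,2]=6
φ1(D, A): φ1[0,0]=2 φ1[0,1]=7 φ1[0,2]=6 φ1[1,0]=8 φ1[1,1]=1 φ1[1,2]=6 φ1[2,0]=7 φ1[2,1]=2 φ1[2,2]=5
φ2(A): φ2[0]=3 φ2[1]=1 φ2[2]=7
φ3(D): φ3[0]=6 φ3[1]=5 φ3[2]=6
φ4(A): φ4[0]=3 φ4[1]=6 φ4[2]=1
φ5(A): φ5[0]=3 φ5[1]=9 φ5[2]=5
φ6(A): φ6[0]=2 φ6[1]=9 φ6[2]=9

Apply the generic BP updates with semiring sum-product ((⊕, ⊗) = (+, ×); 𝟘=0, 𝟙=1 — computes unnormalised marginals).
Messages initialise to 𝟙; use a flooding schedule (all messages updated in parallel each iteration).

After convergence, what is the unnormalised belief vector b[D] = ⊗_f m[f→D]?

b[D] = [615600, 280800, 280800]

init: all messages = 𝟙 over 3 values
r1 m[φ0→D] = [19, 20, 16]
r1 m[φ0→B] = [21, 20, 14]
r1 m[φ1→D] = [15, 15, 14]
r1 m[φ1→A] = [17, 10, 17]
r1 m[φ2→A] = [3, 1, 7]
r1 m[φ3→D] = [6, 5, 6]
r1 m[φ4→A] = [3, 6, 1]
r1 m[φ5→A] = [3, 9, 5]
r1 m[φ6→A] = [2, 9, 9]
r1 m[D→φ0] = [1, 1, 1]
r1 m[D→φ1] = [1, 1, 1]
r1 m[D→φ3] = [1, 1, 1]
r1 m[A→φ1] = [1, 1, 1]
r1 m[A→φ2] = [1, 1, 1]
r1 m[A→φ4] = [1, 1, 1]
r1 m[A→φ5] = [1, 1, 1]
r1 m[A→φ6] = [1, 1, 1]
r1 m[B→φ0] = [1, 1, 1]
r2 m[φ0→D] = [19, 20, 16]
r2 m[φ0→B] = [21, 20, 14]
r2 m[φ1→D] = [15, 15, 14]
r2 m[φ1→A] = [17, 10, 17]
r2 m[φ2→A] = [3, 1, 7]
r2 m[φ3→D] = [6, 5, 6]
r2 m[φ4→A] = [3, 6, 1]
r2 m[φ5→A] = [3, 9, 5]
r2 m[φ6→A] = [2, 9, 9]
r2 m[D→φ0] = [90, 75, 84]
r2 m[D→φ1] = [114, 100, 96]
r2 m[D→φ3] = [285, 300, 224]
r2 m[A→φ1] = [54, 486, 315]
r2 m[A→φ2] = [306, 4860, 765]
r2 m[A→φ4] = [306, 810, 5355]
r2 m[A→φ5] = [306, 540, 1071]
r2 m[A→φ6] = [459, 540, 595]
r2 m[B→φ0] = [1, 1, 1]
r3 m[φ0→D] = [19, 20, 16]
r3 m[φ0→B] = [1764, 1671, 1119]
r3 m[φ1→D] = [5400, 2808, 2925]
r3 m[φ1→A] = [1700, 1090, 1764]
r3 m[φ2→A] = [3, 1, 7]
r3 m[φ3→D] = [6, 5, 6]
r3 m[φ4→A] = [3, 6, 1]
r3 m[φ5→A] = [3, 9, 5]
r3 m[φ6→A] = [2, 9, 9]
r3 m[D→φ0] = [90, 75, 84]
r3 m[D→φ1] = [114, 100, 96]
r3 m[D→φ3] = [285, 300, 224]
r3 m[A→φ1] = [54, 486, 315]
r3 m[A→φ2] = [306, 4860, 765]
r3 m[A→φ4] = [306, 810, 5355]
r3 m[A→φ5] = [306, 540, 1071]
r3 m[A→φ6] = [459, 540, 595]
r3 m[B→φ0] = [1, 1, 1]
r4 m[φ0→D] = [19, 20, 16]
r4 m[φ0→B] = [1764, 1671, 1119]
r4 m[φ1→D] = [5400, 2808, 2925]
r4 m[φ1→A] = [1700, 1090, 1764]
r4 m[φ2→A] = [3, 1, 7]
r4 m[φ3→D] = [6, 5, 6]
r4 m[φ4→A] = [3, 6, 1]
r4 m[φ5→A] = [3, 9, 5]
r4 m[φ6→A] = [2, 9, 9]
r4 m[D→φ0] = [32400, 14040, 17550]
r4 m[D→φ1] = [114, 100, 96]
r4 m[D→φ3] = [102600, 56160, 46800]
r4 m[A→φ1] = [54, 486, 315]
r4 m[A→φ2] = [30600, 529740, 79380]
r4 m[A→φ4] = [30600, 88290, 555660]
r4 m[A→φ5] = [30600, 58860, 111132]
r4 m[A→φ6] = [45900, 58860, 61740]
r4 m[B→φ0] = [1, 1, 1]
r5 m[φ0→D] = [19, 20, 16]
r5 m[φ0→B] = [481140, 460080, 235980]
r5 m[φ1→D] = [5400, 2808, 2925]
r5 m[φ1→A] = [1700, 1090, 1764]
r5 m[φ2→A] = [3, 1, 7]
r5 m[φ3→D] = [6, 5, 6]
r5 m[φ4→A] = [3, 6, 1]
r5 m[φ5→A] = [3, 9, 5]
r5 m[φ6→A] = [2, 9, 9]
r5 m[D→φ0] = [32400, 14040, 17550]
r5 m[D→φ1] = [114, 100, 96]
r5 m[D→φ3] = [102600, 56160, 46800]
r5 m[A→φ1] = [54, 486, 315]
r5 m[A→φ2] = [30600, 529740, 79380]
r5 m[A→φ4] = [30600, 88290, 555660]
r5 m[A→φ5] = [30600, 58860, 111132]
r5 m[A→φ6] = [45900, 58860, 61740]
r5 m[B→φ0] = [1, 1, 1]
r6 m[φ0→D] = [19, 20, 16]
r6 m[φ0→B] = [481140, 460080, 235980]
r6 m[φ1→D] = [5400, 2808, 2925]
r6 m[φ1→A] = [1700, 1090, 1764]
r6 m[φ2→A] = [3, 1, 7]
r6 m[φ3→D] = [6, 5, 6]
r6 m[φ4→A] = [3, 6, 1]
r6 m[φ5→A] = [3, 9, 5]
r6 m[φ6→A] = [2, 9, 9]
r6 m[D→φ0] = [32400, 14040, 17550]
r6 m[D→φ1] = [114, 100, 96]
r6 m[D→φ3] = [102600, 56160, 46800]
r6 m[A→φ1] = [54, 486, 315]
r6 m[A→φ2] = [30600, 529740, 79380]
r6 m[A→φ4] = [30600, 88290, 555660]
r6 m[A→φ5] = [30600, 58860, 111132]
r6 m[A→φ6] = [45900, 58860, 61740]
r6 m[B→φ0] = [1, 1, 1]
fixed point reached at round 6
b[D] = ⊗ incoming = [615600, 280800, 280800]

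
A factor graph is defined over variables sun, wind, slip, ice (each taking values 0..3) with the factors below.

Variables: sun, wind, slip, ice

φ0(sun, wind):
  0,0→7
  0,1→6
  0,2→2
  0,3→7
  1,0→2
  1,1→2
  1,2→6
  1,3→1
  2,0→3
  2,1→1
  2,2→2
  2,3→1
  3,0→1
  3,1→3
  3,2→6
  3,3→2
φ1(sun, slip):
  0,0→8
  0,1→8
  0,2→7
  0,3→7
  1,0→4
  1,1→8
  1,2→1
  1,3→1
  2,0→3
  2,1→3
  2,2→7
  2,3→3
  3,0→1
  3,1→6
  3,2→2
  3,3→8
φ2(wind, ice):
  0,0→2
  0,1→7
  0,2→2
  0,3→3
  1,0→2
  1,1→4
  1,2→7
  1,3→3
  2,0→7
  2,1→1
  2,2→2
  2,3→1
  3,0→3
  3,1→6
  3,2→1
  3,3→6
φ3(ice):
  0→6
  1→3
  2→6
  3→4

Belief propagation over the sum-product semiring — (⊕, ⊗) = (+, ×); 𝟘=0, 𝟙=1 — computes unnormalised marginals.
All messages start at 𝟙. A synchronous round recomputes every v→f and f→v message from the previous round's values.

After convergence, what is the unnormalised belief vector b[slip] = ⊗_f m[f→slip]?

init: all messages = 𝟙 over 4 values
r1 m[φ0→sun] = [22, 11, 7, 12]
r1 m[φ0→wind] = [13, 12, 16, 11]
r1 m[φ1→sun] = [30, 14, 16, 17]
r1 m[φ1→slip] = [16, 25, 17, 19]
r1 m[φ2→wind] = [14, 16, 11, 16]
r1 m[φ2→ice] = [14, 18, 12, 13]
r1 m[φ3→ice] = [6, 3, 6, 4]
r1 m[sun→φ0] = [1, 1, 1, 1]
r1 m[sun→φ1] = [1, 1, 1, 1]
r1 m[wind→φ0] = [1, 1, 1, 1]
r1 m[wind→φ2] = [1, 1, 1, 1]
r1 m[slip→φ1] = [1, 1, 1, 1]
r1 m[ice→φ2] = [1, 1, 1, 1]
r1 m[ice→φ3] = [1, 1, 1, 1]
r2 m[φ0→sun] = [22, 11, 7, 12]
r2 m[φ0→wind] = [13, 12, 16, 11]
r2 m[φ1→sun] = [30, 14, 16, 17]
r2 m[φ1→slip] = [16, 25, 17, 19]
r2 m[φ2→wind] = [14, 16, 11, 16]
r2 m[φ2→ice] = [14, 18, 12, 13]
r2 m[φ3→ice] = [6, 3, 6, 4]
r2 m[sun→φ0] = [30, 14, 16, 17]
r2 m[sun→φ1] = [22, 11, 7, 12]
r2 m[wind→φ0] = [14, 16, 11, 16]
r2 m[wind→φ2] = [13, 12, 16, 11]
r2 m[slip→φ1] = [1, 1, 1, 1]
r2 m[ice→φ2] = [6, 3, 6, 4]
r2 m[ice→φ3] = [14, 18, 12, 13]
r3 m[φ0→sun] = [328, 142, 96, 160]
r3 m[φ0→wind] = [303, 275, 278, 274]
r3 m[φ1→sun] = [30, 14, 16, 17]
r3 m[φ1→slip] = [253, 357, 238, 282]
r3 m[φ2→wind] = [57, 78, 61, 66]
r3 m[φ2→ice] = [195, 221, 153, 157]
r3 m[φ3→ice] = [6, 3, 6, 4]
r3 m[sun→φ0] = [30, 14, 16, 17]
r3 m[sun→φ1] = [22, 11, 7, 12]
r3 m[wind→φ0] = [14, 16, 11, 16]
r3 m[wind→φ2] = [13, 12, 16, 11]
r3 m[slip→φ1] = [1, 1, 1, 1]
r3 m[ice→φ2] = [6, 3, 6, 4]
r3 m[ice→φ3] = [14, 18, 12, 13]
r4 m[φ0→sun] = [328, 142, 96, 160]
r4 m[φ0→wind] = [303, 275, 278, 274]
r4 m[φ1→sun] = [30, 14, 16, 17]
r4 m[φ1→slip] = [253, 357, 238, 282]
r4 m[φ2→wind] = [57, 78, 61, 66]
r4 m[φ2→ice] = [195, 221, 153, 157]
r4 m[φ3→ice] = [6, 3, 6, 4]
r4 m[sun→φ0] = [30, 14, 16, 17]
r4 m[sun→φ1] = [328, 142, 96, 160]
r4 m[wind→φ0] = [57, 78, 61, 66]
r4 m[wind→φ2] = [303, 275, 278, 274]
r4 m[slip→φ1] = [1, 1, 1, 1]
r4 m[ice→φ2] = [6, 3, 6, 4]
r4 m[ice→φ3] = [195, 221, 153, 157]
r5 m[φ0→sun] = [1451, 702, 437, 789]
r5 m[φ0→wind] = [303, 275, 278, 274]
r5 m[φ1→sun] = [30, 14, 16, 17]
r5 m[φ1→slip] = [3640, 5008, 3430, 4006]
r5 m[φ2→wind] = [57, 78, 61, 66]
r5 m[φ2→ice] = [3924, 5143, 3361, 3656]
r5 m[φ3→ice] = [6, 3, 6, 4]
r5 m[sun→φ0] = [30, 14, 16, 17]
r5 m[sun→φ1] = [328, 142, 96, 160]
r5 m[wind→φ0] = [57, 78, 61, 66]
r5 m[wind→φ2] = [303, 275, 278, 274]
r5 m[slip→φ1] = [1, 1, 1, 1]
r5 m[ice→φ2] = [6, 3, 6, 4]
r5 m[ice→φ3] = [195, 221, 153, 157]
r6 m[φ0→sun] = [1451, 702, 437, 789]
r6 m[φ0→wind] = [303, 275, 278, 274]
r6 m[φ1→sun] = [30, 14, 16, 17]
r6 m[φ1→slip] = [3640, 5008, 3430, 4006]
r6 m[φ2→wind] = [57, 78, 61, 66]
r6 m[φ2→ice] = [3924, 5143, 3361, 3656]
r6 m[φ3→ice] = [6, 3, 6, 4]
r6 m[sun→φ0] = [30, 14, 16, 17]
r6 m[sun→φ1] = [1451, 702, 437, 789]
r6 m[wind→φ0] = [57, 78, 61, 66]
r6 m[wind→φ2] = [303, 275, 278, 274]
r6 m[slip→φ1] = [1, 1, 1, 1]
r6 m[ice→φ2] = [6, 3, 6, 4]
r6 m[ice→φ3] = [3924, 5143, 3361, 3656]
r7 m[φ0→sun] = [1451, 702, 437, 789]
r7 m[φ0→wind] = [303, 275, 278, 274]
r7 m[φ1→sun] = [30, 14, 16, 17]
r7 m[φ1→slip] = [16516, 23269, 15496, 18482]
r7 m[φ2→wind] = [57, 78, 61, 66]
r7 m[φ2→ice] = [3924, 5143, 3361, 3656]
r7 m[φ3→ice] = [6, 3, 6, 4]
r7 m[sun→φ0] = [30, 14, 16, 17]
r7 m[sun→φ1] = [1451, 702, 437, 789]
r7 m[wind→φ0] = [57, 78, 61, 66]
r7 m[wind→φ2] = [303, 275, 278, 274]
r7 m[slip→φ1] = [1, 1, 1, 1]
r7 m[ice→φ2] = [6, 3, 6, 4]
r7 m[ice→φ3] = [3924, 5143, 3361, 3656]
r8 m[φ0→sun] = [1451, 702, 437, 789]
r8 m[φ0→wind] = [303, 275, 278, 274]
r8 m[φ1→sun] = [30, 14, 16, 17]
r8 m[φ1→slip] = [16516, 23269, 15496, 18482]
r8 m[φ2→wind] = [57, 78, 61, 66]
r8 m[φ2→ice] = [3924, 5143, 3361, 3656]
r8 m[φ3→ice] = [6, 3, 6, 4]
r8 m[sun→φ0] = [30, 14, 16, 17]
r8 m[sun→φ1] = [1451, 702, 437, 789]
r8 m[wind→φ0] = [57, 78, 61, 66]
r8 m[wind→φ2] = [303, 275, 278, 274]
r8 m[slip→φ1] = [1, 1, 1, 1]
r8 m[ice→φ2] = [6, 3, 6, 4]
r8 m[ice→φ3] = [3924, 5143, 3361, 3656]
fixed point reached at round 8
b[slip] = ⊗ incoming = [16516, 23269, 15496, 18482]

b[slip] = [16516, 23269, 15496, 18482]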